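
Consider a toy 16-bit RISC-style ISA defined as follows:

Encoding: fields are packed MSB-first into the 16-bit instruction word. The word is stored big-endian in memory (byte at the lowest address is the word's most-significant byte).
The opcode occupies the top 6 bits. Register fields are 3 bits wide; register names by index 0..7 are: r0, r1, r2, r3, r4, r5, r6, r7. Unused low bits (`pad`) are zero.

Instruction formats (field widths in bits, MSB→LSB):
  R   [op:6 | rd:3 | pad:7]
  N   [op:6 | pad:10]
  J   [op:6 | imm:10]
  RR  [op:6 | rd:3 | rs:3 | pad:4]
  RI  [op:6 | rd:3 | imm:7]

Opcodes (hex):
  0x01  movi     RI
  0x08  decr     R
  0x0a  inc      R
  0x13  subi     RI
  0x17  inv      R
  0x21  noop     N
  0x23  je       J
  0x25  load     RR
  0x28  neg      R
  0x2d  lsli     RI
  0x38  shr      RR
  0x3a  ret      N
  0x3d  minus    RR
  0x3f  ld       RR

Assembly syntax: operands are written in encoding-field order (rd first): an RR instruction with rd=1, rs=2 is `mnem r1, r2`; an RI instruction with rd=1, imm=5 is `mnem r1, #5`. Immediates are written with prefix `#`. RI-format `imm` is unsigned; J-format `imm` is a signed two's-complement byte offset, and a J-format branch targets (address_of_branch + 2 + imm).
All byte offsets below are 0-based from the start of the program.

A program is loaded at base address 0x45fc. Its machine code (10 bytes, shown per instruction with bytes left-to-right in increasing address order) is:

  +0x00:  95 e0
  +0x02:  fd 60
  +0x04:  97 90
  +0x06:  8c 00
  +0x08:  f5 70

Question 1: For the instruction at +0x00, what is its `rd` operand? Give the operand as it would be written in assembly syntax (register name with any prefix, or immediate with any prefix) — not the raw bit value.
r3

+0x00: 95 e0 ⇒ word 0x95e0 (big)
  top 6b → 0x25 → load [RR]
  rd: (w>>7)&0x7=0x3 → r3
  rs: (w>>4)&0x7=0x6 → r6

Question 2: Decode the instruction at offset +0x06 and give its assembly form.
[06] 8c 00 → 0x8c00
  op=0x8c00>>10=0x23 ⇒ je (J)
  imm@[9:0]=0x0 ⇒ #0

je #0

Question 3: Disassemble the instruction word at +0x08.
off 0x08: read f5 70 as big → 0xf570
  top 6b → 0x3d → minus [RR]
  rd@[9:7]=0x2 ⇒ r2
  rs@[6:4]=0x7 ⇒ r7

minus r2, r7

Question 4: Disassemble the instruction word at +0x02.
ld r2, r6

+0x02: fd 60 ⇒ word 0xfd60 (big)
  top 6b → 0x3f → ld [RR]
  rd@[9:7]=0x2 ⇒ r2
  rs@[6:4]=0x6 ⇒ r6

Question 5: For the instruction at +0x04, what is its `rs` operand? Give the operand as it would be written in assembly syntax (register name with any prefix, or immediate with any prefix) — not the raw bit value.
+0x04: 97 90 ⇒ word 0x9790 (big)
  top 6b → 0x25 → load [RR]
  [9:7] rd=7 = r7
  [6:4] rs=1 = r1

r1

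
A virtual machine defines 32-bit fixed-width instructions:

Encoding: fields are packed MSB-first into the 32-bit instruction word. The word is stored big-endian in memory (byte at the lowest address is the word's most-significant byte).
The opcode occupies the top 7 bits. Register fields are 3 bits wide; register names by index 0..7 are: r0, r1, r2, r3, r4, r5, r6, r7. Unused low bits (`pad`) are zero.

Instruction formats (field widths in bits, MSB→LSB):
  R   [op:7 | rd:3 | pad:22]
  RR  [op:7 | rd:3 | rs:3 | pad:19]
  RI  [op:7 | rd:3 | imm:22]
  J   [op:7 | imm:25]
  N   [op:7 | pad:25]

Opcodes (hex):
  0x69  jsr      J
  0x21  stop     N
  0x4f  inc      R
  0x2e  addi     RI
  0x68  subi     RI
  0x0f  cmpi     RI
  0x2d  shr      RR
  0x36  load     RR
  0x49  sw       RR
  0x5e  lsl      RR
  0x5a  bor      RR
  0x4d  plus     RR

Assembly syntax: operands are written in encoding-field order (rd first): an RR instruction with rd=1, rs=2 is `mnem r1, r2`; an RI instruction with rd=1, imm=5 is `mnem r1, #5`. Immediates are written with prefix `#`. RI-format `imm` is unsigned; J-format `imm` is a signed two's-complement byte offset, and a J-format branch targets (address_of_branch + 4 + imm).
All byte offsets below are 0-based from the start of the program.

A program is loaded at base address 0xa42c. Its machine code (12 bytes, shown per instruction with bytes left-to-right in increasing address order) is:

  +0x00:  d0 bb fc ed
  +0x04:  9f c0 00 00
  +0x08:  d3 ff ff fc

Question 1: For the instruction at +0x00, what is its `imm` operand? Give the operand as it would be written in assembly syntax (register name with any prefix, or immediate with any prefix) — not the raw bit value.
@+00  big-endian(d0 bb fc ed) = 0xd0bbfced
  opcode bits[31:25]=0x68: subi/RI
  rd: (w>>22)&0x7=0x2 → r2
  imm: (w>>0)&0x3fffff=0x3bfced → #3931373

#3931373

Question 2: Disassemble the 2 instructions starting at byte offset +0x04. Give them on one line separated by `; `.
inc r7; jsr #-4

off 0x04: read 9f c0 00 00 as big → 0x9fc00000
  op=0x9fc00000>>25=0x4f ⇒ inc (R)
  [24:22] rd=7 = r7
off 0x08: read d3 ff ff fc as big → 0xd3fffffc
  op=0xd3fffffc>>25=0x69 ⇒ jsr (J)
  [24:0] imm=33554428 (s25→-4) = #-4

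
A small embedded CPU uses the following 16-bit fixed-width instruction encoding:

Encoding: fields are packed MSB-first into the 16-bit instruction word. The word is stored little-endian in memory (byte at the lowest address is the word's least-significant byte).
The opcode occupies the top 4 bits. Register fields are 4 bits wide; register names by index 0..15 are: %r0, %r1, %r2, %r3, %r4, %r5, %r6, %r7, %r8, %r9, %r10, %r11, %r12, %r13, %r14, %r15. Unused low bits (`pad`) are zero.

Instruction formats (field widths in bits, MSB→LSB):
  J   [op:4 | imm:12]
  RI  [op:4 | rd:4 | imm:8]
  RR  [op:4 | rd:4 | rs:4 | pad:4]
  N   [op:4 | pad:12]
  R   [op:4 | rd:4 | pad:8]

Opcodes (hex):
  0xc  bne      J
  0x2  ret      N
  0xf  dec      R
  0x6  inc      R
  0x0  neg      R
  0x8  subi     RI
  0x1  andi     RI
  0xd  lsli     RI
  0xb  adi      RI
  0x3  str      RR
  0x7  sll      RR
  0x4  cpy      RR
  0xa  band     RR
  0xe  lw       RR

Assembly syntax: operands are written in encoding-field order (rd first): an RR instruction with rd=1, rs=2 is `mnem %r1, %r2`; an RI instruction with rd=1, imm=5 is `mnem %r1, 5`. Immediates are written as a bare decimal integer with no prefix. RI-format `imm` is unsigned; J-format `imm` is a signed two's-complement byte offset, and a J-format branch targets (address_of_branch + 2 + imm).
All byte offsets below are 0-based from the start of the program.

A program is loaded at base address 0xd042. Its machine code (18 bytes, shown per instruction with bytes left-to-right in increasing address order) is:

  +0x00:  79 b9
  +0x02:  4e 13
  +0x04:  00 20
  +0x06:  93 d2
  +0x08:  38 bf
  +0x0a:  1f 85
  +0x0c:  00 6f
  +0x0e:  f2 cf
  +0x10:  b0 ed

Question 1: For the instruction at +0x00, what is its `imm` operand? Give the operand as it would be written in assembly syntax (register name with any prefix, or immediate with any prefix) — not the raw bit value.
off 0x00: read 79 b9 as little → 0xb979
  top 4b → 0xb → adi [RI]
  rd: (w>>8)&0xf=0x9 → %r9
  imm: (w>>0)&0xff=0x79 → 121

121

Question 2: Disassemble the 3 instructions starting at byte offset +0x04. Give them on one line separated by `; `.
ret; lsli %r2, 147; adi %r15, 56

[04] 00 20 → 0x2000
  op=0x2000>>12=0x2 ⇒ ret (N)
[06] 93 d2 → 0xd293
  op=0xd293>>12=0xd ⇒ lsli (RI)
  [11:8] rd=2 = %r2
  [7:0] imm=147 = 147
[08] 38 bf → 0xbf38
  op=0xbf38>>12=0xb ⇒ adi (RI)
  [11:8] rd=15 = %r15
  [7:0] imm=56 = 56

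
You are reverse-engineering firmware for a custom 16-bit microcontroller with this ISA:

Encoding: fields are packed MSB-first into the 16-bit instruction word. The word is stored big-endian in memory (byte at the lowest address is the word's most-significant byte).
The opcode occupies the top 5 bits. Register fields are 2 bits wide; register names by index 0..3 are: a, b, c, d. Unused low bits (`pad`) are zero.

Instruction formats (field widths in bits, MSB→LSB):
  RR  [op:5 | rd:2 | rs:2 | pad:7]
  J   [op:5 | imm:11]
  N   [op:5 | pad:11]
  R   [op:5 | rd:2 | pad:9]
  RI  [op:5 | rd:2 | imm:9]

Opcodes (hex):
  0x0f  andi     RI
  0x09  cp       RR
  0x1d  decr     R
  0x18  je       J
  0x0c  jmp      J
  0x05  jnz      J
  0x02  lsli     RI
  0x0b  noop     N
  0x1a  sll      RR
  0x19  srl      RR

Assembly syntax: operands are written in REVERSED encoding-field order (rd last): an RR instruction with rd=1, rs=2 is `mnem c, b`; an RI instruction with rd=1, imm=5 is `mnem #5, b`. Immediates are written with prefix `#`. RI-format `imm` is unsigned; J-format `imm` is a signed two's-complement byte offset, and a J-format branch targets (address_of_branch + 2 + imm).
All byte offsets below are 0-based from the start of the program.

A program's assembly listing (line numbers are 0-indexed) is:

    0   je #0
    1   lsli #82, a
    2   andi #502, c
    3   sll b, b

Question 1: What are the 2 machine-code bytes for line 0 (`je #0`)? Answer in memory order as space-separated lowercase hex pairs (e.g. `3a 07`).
line 0 (je): pack op=0x18:5|imm=0:11 = 0xc000; big→ c0 00

c0 00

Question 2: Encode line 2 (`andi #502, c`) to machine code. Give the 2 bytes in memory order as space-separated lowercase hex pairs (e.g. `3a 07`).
7d f6

line 2 (andi): pack op=0xf:5|rd=2:2|imm=502:9 = 0x7df6; big→ 7d f6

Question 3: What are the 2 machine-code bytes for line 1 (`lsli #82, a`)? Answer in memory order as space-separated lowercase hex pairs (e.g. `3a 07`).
1. lsli fields op=0x2:5|rd=0:2|imm=82:9 → word 1052h → 10 52

10 52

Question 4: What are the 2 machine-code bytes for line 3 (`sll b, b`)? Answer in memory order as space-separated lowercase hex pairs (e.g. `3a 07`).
d2 80

L3: sll op=0x1a:5|rd=1:2|rs=1:2|pad=0:7 ⇒ 0xd280 ⇒ big d2 80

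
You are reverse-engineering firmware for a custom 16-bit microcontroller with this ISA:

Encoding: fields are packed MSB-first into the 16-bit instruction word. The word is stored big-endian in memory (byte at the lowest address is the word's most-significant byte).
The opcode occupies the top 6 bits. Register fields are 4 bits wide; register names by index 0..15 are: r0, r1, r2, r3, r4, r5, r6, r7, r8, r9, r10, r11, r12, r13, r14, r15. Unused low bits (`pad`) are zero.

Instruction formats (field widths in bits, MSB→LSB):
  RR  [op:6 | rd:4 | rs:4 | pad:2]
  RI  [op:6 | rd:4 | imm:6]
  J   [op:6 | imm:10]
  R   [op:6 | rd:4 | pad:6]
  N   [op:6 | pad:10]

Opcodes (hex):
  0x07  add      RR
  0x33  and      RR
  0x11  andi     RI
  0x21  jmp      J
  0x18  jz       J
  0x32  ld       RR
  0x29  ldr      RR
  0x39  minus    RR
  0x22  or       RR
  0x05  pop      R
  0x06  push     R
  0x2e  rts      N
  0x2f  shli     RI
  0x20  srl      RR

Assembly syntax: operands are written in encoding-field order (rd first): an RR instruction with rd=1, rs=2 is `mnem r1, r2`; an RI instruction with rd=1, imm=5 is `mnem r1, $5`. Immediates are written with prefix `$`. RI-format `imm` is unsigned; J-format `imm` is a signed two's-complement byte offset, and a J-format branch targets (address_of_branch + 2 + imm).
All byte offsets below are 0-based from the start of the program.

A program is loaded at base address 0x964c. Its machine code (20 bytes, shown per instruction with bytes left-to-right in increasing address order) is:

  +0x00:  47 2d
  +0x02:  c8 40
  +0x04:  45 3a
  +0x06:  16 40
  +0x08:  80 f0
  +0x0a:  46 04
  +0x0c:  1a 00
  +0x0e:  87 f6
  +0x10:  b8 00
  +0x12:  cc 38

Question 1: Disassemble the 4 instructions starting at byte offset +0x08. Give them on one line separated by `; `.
off 0x08: read 80 f0 as big → 0x80f0
  opcode bits[15:10]=0x20: srl/RR
  rd@[9:6]=0x3 ⇒ r3
  rs@[5:2]=0xc ⇒ r12
off 0x0a: read 46 04 as big → 0x4604
  opcode bits[15:10]=0x11: andi/RI
  rd@[9:6]=0x8 ⇒ r8
  imm@[5:0]=0x4 ⇒ $4
off 0x0c: read 1a 00 as big → 0x1a00
  opcode bits[15:10]=0x6: push/R
  rd@[9:6]=0x8 ⇒ r8
off 0x0e: read 87 f6 as big → 0x87f6
  opcode bits[15:10]=0x21: jmp/J
  imm@[9:0]=0x3f6 (s10→-10) ⇒ $-10

srl r3, r12; andi r8, $4; push r8; jmp $-10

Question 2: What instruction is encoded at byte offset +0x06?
@+06  big-endian(16 40) = 0x1640
  top 6b → 0x5 → pop [R]
  rd: (w>>6)&0xf=0x9 → r9

pop r9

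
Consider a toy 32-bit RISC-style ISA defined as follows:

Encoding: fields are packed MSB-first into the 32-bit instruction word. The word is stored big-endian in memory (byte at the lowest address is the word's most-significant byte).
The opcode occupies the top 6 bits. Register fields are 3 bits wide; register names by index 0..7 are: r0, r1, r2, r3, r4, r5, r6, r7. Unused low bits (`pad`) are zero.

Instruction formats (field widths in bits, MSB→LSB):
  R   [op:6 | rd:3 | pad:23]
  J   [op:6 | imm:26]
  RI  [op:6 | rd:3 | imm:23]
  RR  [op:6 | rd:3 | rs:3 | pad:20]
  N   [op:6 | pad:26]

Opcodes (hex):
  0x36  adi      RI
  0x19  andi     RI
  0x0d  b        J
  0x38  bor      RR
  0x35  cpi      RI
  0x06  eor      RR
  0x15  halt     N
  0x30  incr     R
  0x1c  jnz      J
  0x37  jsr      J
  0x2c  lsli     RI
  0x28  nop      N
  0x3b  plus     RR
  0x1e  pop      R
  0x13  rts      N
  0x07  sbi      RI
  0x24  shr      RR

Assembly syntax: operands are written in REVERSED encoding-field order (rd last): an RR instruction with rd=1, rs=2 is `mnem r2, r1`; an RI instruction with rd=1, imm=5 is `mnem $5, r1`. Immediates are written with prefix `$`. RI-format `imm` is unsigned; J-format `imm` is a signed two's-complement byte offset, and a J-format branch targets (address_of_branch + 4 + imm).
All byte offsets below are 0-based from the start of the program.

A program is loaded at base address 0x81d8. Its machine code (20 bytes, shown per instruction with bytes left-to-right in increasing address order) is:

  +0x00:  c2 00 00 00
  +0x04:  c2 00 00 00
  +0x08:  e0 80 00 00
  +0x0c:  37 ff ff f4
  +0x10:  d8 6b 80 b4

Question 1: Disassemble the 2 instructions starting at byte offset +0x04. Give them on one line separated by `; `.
incr r4; bor r0, r1

@+04  big-endian(c2 00 00 00) = 0xc2000000
  opcode bits[31:26]=0x30: incr/R
  [25:23] rd=4 = r4
@+08  big-endian(e0 80 00 00) = 0xe0800000
  opcode bits[31:26]=0x38: bor/RR
  [25:23] rd=1 = r1
  [22:20] rs=0 = r0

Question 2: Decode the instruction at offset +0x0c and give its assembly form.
b $-12

+0x0c: 37 ff ff f4 ⇒ word 0x37fffff4 (big)
  top 6b → 0xd → b [J]
  imm: (w>>0)&0x3ffffff=0x3fffff4 (s26→-12) → $-12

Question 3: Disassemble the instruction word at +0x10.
+0x10: d8 6b 80 b4 ⇒ word 0xd86b80b4 (big)
  opcode bits[31:26]=0x36: adi/RI
  rd@[25:23]=0x0 ⇒ r0
  imm@[22:0]=0x6b80b4 ⇒ $7045300

adi $7045300, r0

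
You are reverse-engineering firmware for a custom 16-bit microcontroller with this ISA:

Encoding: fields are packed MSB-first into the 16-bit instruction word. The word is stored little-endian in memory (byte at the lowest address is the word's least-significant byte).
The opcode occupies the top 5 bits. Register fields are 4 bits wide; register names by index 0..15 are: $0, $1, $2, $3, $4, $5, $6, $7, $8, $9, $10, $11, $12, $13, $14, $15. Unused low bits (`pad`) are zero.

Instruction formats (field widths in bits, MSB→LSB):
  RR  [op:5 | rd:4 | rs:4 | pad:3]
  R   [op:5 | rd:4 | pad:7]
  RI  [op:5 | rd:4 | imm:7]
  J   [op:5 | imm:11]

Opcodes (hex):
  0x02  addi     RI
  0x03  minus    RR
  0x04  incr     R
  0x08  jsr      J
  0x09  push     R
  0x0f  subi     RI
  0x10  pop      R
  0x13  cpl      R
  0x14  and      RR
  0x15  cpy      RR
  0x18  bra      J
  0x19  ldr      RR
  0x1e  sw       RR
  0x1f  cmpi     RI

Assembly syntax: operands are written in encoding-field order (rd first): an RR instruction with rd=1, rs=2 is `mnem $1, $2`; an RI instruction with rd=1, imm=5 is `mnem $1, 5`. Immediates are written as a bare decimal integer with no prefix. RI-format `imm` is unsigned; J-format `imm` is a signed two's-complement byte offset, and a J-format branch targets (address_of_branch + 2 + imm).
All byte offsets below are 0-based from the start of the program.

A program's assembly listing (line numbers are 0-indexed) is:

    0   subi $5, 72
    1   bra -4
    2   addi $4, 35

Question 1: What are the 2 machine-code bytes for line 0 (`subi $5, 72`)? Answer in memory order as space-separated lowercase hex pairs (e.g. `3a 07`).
c8 7a

L0: subi op=0xf:5|rd=5:4|imm=72:7 ⇒ 0x7ac8 ⇒ little c8 7a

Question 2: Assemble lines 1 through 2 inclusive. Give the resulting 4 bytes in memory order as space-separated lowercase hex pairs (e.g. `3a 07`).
fc c7 23 12

1. bra fields op=0x18:5|imm=-4:11 → word c7fch → fc c7
2. addi fields op=0x2:5|rd=4:4|imm=35:7 → word 1223h → 23 12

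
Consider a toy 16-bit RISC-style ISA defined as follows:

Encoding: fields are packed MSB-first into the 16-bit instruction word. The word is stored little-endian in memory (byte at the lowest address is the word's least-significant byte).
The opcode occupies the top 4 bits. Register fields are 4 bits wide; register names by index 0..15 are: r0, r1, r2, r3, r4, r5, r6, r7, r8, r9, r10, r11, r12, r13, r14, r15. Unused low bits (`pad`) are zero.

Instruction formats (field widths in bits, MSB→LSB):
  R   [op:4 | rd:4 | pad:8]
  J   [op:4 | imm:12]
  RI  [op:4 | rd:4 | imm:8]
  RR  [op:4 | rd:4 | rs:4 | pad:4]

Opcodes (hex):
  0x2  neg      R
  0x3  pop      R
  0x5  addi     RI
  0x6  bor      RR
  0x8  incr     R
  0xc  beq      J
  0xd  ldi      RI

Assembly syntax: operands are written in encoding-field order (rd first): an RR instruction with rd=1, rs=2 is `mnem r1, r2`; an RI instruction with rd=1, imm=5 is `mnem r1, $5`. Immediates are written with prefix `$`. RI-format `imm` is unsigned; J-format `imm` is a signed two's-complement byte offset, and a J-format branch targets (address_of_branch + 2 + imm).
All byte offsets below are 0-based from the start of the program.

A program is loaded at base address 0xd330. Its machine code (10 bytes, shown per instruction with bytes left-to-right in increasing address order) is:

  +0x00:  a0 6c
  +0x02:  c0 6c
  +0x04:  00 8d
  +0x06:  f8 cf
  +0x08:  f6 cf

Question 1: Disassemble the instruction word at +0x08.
@+08  little-endian(f6 cf) = 0xcff6
  opcode bits[15:12]=0xc: beq/J
  imm@[11:0]=0xff6 (s12→-10) ⇒ $-10

beq $-10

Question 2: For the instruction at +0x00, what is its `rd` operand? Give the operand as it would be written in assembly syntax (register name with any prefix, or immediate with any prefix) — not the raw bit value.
[00] a0 6c → 0x6ca0
  top 4b → 0x6 → bor [RR]
  rd: (w>>8)&0xf=0xc → r12
  rs: (w>>4)&0xf=0xa → r10

r12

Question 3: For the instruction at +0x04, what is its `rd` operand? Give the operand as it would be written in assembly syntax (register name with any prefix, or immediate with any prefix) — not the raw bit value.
r13

[04] 00 8d → 0x8d00
  op=0x8d00>>12=0x8 ⇒ incr (R)
  rd: (w>>8)&0xf=0xd → r13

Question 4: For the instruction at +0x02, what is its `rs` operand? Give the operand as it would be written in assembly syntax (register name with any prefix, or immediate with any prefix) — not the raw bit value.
@+02  little-endian(c0 6c) = 0x6cc0
  op=0x6cc0>>12=0x6 ⇒ bor (RR)
  rd: (w>>8)&0xf=0xc → r12
  rs: (w>>4)&0xf=0xc → r12

r12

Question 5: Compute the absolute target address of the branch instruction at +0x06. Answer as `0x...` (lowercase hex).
0xd330

off 0x06: read f8 cf as little → 0xcff8
  top 4b → 0xc → beq [J]
  [11:0] imm=4088 (s12→-8) = $-8
  target = base 0xd330 + off 0x06 + 2 + imm -8 = 0xd330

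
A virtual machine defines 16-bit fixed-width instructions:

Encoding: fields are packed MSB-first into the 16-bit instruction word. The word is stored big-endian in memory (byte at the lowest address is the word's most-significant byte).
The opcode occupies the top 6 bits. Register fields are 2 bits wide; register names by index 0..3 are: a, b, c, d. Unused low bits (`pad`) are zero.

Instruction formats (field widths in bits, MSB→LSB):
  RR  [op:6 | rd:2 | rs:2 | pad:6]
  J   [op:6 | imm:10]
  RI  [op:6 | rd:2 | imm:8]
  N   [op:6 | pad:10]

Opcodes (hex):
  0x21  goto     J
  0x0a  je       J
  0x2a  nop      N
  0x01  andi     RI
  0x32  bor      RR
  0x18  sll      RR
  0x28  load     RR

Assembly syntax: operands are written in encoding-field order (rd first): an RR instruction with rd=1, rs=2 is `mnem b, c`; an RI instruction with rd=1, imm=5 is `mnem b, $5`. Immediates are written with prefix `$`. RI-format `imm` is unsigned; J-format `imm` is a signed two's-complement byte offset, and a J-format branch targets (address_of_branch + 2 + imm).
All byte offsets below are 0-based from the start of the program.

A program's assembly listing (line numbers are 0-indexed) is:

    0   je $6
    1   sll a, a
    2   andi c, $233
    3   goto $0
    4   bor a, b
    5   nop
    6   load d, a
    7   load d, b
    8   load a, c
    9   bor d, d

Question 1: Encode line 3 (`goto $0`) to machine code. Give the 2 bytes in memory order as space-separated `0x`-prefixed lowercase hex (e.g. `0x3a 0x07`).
line 3 (goto): pack op=0x21:6|imm=0:10 = 0x8400; big→ 84 00

0x84 0x00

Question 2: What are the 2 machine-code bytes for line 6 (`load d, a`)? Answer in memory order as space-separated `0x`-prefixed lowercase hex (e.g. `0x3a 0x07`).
0xa3 0x00

line 6 (load): pack op=0x28:6|rd=3:2|rs=0:2|pad=0:6 = 0xa300; big→ a3 00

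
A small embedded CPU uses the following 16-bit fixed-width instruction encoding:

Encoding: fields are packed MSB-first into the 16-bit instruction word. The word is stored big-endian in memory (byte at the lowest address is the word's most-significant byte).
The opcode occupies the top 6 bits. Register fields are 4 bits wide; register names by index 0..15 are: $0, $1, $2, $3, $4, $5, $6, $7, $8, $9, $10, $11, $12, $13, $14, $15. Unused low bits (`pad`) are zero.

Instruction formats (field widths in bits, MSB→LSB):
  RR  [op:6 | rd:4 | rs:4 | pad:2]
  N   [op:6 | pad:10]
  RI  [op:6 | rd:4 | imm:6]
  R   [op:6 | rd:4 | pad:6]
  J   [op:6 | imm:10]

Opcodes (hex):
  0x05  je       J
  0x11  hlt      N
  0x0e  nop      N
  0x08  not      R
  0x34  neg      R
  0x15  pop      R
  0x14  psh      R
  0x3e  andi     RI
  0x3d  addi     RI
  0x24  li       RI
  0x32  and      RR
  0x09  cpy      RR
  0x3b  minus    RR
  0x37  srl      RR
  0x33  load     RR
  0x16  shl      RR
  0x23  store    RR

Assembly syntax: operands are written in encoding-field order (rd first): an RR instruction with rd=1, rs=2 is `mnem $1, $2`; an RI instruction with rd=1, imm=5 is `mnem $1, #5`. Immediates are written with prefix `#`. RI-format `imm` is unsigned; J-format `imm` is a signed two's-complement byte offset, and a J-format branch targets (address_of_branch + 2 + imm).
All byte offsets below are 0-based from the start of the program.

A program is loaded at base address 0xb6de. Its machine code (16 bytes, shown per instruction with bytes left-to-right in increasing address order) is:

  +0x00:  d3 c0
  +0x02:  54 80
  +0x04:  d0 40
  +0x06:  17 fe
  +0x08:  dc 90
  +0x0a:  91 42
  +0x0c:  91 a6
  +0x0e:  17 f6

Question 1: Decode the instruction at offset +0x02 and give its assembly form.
pop $2

[02] 54 80 → 0x5480
  top 6b → 0x15 → pop [R]
  [9:6] rd=2 = $2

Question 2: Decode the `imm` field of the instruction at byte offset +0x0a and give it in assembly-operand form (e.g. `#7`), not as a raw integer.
#2

+0x0a: 91 42 ⇒ word 0x9142 (big)
  top 6b → 0x24 → li [RI]
  [9:6] rd=5 = $5
  [5:0] imm=2 = #2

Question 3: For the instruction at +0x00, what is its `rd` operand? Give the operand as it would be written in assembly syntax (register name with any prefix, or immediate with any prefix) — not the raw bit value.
$15

off 0x00: read d3 c0 as big → 0xd3c0
  op=0xd3c0>>10=0x34 ⇒ neg (R)
  [9:6] rd=15 = $15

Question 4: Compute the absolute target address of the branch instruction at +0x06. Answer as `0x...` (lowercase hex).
0xb6e4

@+06  big-endian(17 fe) = 0x17fe
  top 6b → 0x5 → je [J]
  imm@[9:0]=0x3fe (s10→-2) ⇒ #-2
  target = base 0xb6de + off 0x06 + 2 + imm -2 = 0xb6e4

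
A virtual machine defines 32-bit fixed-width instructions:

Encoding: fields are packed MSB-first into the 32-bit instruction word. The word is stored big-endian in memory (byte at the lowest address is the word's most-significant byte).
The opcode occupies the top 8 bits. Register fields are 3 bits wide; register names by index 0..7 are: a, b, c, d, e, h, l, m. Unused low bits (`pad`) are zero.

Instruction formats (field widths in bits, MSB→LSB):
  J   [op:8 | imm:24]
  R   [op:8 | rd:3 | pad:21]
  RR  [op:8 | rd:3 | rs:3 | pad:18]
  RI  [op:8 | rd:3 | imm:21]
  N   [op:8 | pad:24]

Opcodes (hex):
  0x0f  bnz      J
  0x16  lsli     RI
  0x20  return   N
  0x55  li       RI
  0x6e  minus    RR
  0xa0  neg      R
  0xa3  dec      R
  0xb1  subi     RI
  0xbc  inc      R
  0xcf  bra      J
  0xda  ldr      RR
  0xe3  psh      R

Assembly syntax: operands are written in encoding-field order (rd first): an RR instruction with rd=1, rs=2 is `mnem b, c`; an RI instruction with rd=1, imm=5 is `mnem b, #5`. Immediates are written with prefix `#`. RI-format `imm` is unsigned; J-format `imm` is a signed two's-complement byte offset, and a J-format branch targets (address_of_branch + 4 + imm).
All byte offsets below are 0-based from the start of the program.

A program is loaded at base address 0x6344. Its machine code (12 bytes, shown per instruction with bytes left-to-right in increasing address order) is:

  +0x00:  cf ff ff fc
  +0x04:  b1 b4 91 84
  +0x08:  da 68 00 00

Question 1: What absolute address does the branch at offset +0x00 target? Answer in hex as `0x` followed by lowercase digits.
0x6344

@+00  big-endian(cf ff ff fc) = 0xcffffffc
  opcode bits[31:24]=0xcf: bra/J
  [23:0] imm=16777212 (s24→-4) = #-4
  target = base 0x6344 + off 0x00 + 4 + imm -4 = 0x6344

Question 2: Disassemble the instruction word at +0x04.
subi h, #1347972

[04] b1 b4 91 84 → 0xb1b49184
  opcode bits[31:24]=0xb1: subi/RI
  rd@[23:21]=0x5 ⇒ h
  imm@[20:0]=0x149184 ⇒ #1347972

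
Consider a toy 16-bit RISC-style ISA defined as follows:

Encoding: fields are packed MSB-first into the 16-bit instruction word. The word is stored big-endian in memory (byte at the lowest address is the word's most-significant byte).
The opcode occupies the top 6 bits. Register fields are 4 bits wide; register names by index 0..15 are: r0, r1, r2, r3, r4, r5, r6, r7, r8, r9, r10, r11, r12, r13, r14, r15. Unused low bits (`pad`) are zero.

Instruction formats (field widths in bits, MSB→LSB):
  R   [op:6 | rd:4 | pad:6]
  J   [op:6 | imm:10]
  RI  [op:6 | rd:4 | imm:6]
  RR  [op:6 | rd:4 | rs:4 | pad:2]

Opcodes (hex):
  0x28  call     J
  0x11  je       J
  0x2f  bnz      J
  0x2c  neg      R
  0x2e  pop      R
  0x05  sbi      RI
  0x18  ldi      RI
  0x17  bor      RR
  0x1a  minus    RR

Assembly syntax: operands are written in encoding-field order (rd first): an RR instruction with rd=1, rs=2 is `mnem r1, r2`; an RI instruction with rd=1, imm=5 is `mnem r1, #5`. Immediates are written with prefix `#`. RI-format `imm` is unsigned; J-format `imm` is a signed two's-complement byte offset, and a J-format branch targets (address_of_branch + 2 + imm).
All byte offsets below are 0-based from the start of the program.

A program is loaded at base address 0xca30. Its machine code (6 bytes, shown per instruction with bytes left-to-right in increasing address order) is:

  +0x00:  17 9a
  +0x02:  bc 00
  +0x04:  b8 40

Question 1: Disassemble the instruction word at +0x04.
+0x04: b8 40 ⇒ word 0xb840 (big)
  opcode bits[15:10]=0x2e: pop/R
  rd: (w>>6)&0xf=0x1 → r1

pop r1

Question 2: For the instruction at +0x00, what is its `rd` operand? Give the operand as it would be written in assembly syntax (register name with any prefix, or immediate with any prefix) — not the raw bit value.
r14

+0x00: 17 9a ⇒ word 0x179a (big)
  opcode bits[15:10]=0x5: sbi/RI
  [9:6] rd=14 = r14
  [5:0] imm=26 = #26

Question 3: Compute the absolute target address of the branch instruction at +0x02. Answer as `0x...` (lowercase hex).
0xca34

+0x02: bc 00 ⇒ word 0xbc00 (big)
  opcode bits[15:10]=0x2f: bnz/J
  [9:0] imm=0 = #0
  target = base 0xca30 + off 0x02 + 2 + imm 0 = 0xca34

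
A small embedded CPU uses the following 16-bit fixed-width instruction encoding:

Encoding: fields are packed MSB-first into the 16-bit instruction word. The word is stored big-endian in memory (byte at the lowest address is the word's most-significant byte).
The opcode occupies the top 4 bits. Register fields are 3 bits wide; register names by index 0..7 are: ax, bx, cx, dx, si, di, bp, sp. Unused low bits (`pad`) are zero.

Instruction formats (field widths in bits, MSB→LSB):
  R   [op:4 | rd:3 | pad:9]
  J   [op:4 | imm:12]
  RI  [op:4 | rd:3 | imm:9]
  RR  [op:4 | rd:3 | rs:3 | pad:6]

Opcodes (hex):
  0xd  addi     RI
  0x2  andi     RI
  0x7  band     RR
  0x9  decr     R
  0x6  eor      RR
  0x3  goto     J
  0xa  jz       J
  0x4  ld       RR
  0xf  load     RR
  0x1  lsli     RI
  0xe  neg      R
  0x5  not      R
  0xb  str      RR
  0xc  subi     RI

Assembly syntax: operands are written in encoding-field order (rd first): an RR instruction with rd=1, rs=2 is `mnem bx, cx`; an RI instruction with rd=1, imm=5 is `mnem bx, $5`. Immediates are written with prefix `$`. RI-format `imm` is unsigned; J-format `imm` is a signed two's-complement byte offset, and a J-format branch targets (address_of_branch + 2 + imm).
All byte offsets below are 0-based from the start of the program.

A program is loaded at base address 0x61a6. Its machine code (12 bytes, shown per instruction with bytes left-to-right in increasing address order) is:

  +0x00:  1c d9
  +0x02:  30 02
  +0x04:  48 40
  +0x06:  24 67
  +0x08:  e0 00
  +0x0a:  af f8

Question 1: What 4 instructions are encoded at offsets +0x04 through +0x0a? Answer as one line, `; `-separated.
+0x04: 48 40 ⇒ word 0x4840 (big)
  opcode bits[15:12]=0x4: ld/RR
  [11:9] rd=4 = si
  [8:6] rs=1 = bx
+0x06: 24 67 ⇒ word 0x2467 (big)
  opcode bits[15:12]=0x2: andi/RI
  [11:9] rd=2 = cx
  [8:0] imm=103 = $103
+0x08: e0 00 ⇒ word 0xe000 (big)
  opcode bits[15:12]=0xe: neg/R
  [11:9] rd=0 = ax
+0x0a: af f8 ⇒ word 0xaff8 (big)
  opcode bits[15:12]=0xa: jz/J
  [11:0] imm=4088 (s12→-8) = $-8

ld si, bx; andi cx, $103; neg ax; jz $-8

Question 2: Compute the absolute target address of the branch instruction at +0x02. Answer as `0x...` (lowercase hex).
[02] 30 02 → 0x3002
  opcode bits[15:12]=0x3: goto/J
  imm: (w>>0)&0xfff=0x2 → $2
  target = base 0x61a6 + off 0x02 + 2 + imm 2 = 0x61ac

0x61ac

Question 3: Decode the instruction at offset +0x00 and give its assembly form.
lsli bp, $217

@+00  big-endian(1c d9) = 0x1cd9
  opcode bits[15:12]=0x1: lsli/RI
  [11:9] rd=6 = bp
  [8:0] imm=217 = $217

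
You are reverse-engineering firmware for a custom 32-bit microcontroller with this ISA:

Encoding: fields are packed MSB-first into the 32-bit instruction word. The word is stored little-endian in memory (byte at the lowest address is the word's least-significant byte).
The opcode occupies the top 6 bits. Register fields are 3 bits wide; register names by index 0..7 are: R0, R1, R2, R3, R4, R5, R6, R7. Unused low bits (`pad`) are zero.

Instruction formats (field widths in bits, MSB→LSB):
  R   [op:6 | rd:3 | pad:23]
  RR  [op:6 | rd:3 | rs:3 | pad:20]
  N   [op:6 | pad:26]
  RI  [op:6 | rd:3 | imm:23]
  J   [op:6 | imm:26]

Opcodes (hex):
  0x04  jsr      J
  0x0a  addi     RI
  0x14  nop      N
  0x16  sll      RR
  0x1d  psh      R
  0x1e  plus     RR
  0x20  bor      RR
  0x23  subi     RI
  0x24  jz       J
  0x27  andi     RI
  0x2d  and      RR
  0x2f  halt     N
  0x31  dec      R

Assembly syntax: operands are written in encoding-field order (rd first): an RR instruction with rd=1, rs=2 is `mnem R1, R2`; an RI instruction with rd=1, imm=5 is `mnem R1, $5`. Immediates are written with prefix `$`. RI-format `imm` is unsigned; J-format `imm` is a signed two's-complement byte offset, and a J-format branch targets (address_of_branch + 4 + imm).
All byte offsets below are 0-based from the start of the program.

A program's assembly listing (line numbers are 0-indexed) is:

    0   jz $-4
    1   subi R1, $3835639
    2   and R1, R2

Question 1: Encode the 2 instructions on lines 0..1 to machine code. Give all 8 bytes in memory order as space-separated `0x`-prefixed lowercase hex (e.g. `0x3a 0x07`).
0xfc 0xff 0xff 0x93 0xf7 0x86 0xba 0x8c

0. jz fields op=0x24:6|imm=-4:26 → word 93fffffch → fc ff ff 93
1. subi fields op=0x23:6|rd=1:3|imm=3835639:23 → word 8cba86f7h → f7 86 ba 8c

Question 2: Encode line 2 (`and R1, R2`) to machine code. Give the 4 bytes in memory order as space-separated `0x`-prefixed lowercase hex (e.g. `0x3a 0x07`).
0x00 0x00 0xa0 0xb4

L2: and op=0x2d:6|rd=1:3|rs=2:3|pad=0:20 ⇒ 0xb4a00000 ⇒ little 00 00 a0 b4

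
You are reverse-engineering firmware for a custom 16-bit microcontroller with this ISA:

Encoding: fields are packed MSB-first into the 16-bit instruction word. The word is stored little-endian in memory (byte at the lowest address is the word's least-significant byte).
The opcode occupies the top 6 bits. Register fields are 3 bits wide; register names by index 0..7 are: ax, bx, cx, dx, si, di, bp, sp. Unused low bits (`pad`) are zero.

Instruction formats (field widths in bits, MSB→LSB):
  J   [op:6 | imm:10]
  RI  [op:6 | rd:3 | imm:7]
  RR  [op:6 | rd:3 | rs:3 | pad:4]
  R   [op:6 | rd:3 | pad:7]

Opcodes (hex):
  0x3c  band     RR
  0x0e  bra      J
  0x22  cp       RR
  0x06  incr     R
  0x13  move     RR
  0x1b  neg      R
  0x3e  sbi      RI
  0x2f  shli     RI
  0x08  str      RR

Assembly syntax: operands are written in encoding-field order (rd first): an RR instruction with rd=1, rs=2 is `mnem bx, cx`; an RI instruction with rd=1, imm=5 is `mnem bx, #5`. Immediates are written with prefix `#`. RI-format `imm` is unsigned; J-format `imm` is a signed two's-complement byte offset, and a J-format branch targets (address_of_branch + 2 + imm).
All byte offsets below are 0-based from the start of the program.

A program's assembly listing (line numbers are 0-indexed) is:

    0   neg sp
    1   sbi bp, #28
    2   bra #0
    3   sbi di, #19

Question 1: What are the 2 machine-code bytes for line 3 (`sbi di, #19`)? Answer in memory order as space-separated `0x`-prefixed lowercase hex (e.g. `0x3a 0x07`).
0x93 0xfa

line 3 (sbi): pack op=0x3e:6|rd=5:3|imm=19:7 = 0xfa93; little→ 93 fa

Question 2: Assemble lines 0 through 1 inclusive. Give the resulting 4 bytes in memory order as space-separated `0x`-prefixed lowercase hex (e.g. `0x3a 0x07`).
0. neg fields op=0x1b:6|rd=7:3|pad=0:7 → word 6f80h → 80 6f
1. sbi fields op=0x3e:6|rd=6:3|imm=28:7 → word fb1ch → 1c fb

0x80 0x6f 0x1c 0xfb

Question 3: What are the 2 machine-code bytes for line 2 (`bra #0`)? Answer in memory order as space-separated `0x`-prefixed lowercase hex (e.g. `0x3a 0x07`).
2. bra fields op=0xe:6|imm=0:10 → word 3800h → 00 38

0x00 0x38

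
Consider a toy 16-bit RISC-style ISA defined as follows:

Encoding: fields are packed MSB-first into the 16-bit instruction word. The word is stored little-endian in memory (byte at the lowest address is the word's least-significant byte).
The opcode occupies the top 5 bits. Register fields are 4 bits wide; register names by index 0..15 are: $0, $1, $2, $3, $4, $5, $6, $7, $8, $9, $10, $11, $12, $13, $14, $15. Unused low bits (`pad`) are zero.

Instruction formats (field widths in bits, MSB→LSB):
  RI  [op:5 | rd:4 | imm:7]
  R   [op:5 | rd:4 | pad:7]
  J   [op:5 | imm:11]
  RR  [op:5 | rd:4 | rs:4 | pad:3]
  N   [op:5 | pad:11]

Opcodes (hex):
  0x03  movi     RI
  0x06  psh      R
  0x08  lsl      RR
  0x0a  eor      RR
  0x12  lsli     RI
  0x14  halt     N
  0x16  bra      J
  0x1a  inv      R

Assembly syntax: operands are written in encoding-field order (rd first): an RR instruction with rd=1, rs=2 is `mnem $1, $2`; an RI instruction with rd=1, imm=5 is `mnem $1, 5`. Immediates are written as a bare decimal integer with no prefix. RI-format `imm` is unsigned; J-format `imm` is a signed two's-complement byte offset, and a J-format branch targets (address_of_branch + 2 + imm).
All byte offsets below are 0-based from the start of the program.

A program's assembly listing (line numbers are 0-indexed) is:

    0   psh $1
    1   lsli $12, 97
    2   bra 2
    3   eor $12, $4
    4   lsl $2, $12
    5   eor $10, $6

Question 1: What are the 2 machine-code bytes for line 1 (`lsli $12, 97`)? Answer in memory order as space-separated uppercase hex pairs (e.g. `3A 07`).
61 96

1. lsli fields op=0x12:5|rd=12:4|imm=97:7 → word 9661h → 61 96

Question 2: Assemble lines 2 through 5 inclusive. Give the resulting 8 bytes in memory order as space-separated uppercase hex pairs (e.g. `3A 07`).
02 B0 20 56 60 41 30 55

2. bra fields op=0x16:5|imm=2:11 → word b002h → 02 b0
3. eor fields op=0xa:5|rd=12:4|rs=4:4|pad=0:3 → word 5620h → 20 56
4. lsl fields op=0x8:5|rd=2:4|rs=12:4|pad=0:3 → word 4160h → 60 41
5. eor fields op=0xa:5|rd=10:4|rs=6:4|pad=0:3 → word 5530h → 30 55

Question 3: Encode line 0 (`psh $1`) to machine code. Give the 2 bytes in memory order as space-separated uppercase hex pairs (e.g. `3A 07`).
80 30

L0: psh op=0x6:5|rd=1:4|pad=0:7 ⇒ 0x3080 ⇒ little 80 30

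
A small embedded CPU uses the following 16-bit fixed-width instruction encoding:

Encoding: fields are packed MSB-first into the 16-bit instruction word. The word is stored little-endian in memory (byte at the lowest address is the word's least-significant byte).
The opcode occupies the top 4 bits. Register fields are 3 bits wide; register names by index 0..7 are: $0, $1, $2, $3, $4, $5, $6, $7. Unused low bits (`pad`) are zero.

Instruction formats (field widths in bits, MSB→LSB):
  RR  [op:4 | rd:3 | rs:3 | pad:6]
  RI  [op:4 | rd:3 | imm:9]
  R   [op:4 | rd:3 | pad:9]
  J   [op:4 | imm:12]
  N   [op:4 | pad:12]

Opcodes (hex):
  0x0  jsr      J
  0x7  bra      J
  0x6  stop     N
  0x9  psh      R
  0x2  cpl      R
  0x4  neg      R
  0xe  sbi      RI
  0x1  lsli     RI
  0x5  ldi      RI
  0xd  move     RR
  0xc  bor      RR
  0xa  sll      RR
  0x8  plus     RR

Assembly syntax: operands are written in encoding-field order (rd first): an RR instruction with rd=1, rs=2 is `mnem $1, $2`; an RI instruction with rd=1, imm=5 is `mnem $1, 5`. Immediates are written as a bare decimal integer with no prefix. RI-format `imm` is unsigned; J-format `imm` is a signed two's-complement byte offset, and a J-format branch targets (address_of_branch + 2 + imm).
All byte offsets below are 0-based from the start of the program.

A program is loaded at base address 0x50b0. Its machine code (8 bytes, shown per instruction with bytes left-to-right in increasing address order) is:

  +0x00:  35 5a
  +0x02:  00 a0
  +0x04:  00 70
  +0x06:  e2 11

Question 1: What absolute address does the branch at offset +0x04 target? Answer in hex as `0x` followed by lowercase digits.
off 0x04: read 00 70 as little → 0x7000
  op=0x7000>>12=0x7 ⇒ bra (J)
  imm: (w>>0)&0xfff=0x0 → 0
  target = base 0x50b0 + off 0x04 + 2 + imm 0 = 0x50b6

0x50b6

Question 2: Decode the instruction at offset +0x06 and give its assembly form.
lsli $0, 482

off 0x06: read e2 11 as little → 0x11e2
  op=0x11e2>>12=0x1 ⇒ lsli (RI)
  rd: (w>>9)&0x7=0x0 → $0
  imm: (w>>0)&0x1ff=0x1e2 → 482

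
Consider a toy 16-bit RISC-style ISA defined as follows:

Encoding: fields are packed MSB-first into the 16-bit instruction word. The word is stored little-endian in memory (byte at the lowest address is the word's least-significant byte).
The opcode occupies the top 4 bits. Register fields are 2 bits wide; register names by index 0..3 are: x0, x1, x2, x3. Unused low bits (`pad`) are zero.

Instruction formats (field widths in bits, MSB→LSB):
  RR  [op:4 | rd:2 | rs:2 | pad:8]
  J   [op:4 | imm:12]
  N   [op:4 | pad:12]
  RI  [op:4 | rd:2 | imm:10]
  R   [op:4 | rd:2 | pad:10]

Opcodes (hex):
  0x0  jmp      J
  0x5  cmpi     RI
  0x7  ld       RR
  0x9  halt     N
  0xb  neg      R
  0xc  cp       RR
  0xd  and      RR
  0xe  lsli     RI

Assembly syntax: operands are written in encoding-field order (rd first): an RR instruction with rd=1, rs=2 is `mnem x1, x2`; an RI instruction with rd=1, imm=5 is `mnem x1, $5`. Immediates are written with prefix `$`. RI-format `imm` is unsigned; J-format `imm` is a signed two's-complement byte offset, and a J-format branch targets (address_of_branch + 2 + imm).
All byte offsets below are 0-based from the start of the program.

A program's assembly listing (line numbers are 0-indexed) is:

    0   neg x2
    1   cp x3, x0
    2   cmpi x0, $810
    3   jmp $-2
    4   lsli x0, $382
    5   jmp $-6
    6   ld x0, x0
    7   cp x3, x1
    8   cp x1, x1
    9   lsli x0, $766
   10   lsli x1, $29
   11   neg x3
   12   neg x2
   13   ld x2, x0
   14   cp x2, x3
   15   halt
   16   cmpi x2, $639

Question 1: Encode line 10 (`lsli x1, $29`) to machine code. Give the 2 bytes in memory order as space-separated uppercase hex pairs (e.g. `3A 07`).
L10: lsli op=0xe:4|rd=1:2|imm=29:10 ⇒ 0xe41d ⇒ little 1d e4

1D E4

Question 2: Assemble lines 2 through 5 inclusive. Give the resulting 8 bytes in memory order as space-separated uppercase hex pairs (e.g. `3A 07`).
2A 53 FE 0F 7E E1 FA 0F

2. cmpi fields op=0x5:4|rd=0:2|imm=810:10 → word 532ah → 2a 53
3. jmp fields op=0x0:4|imm=-2:12 → word 0ffeh → fe 0f
4. lsli fields op=0xe:4|rd=0:2|imm=382:10 → word e17eh → 7e e1
5. jmp fields op=0x0:4|imm=-6:12 → word 0ffah → fa 0f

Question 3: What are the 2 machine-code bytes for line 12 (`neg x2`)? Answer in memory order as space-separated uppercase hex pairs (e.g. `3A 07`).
00 B8

L12: neg op=0xb:4|rd=2:2|pad=0:10 ⇒ 0xb800 ⇒ little 00 b8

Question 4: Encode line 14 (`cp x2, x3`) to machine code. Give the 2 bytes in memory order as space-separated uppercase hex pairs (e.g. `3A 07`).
00 CB

line 14 (cp): pack op=0xc:4|rd=2:2|rs=3:2|pad=0:8 = 0xcb00; little→ 00 cb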